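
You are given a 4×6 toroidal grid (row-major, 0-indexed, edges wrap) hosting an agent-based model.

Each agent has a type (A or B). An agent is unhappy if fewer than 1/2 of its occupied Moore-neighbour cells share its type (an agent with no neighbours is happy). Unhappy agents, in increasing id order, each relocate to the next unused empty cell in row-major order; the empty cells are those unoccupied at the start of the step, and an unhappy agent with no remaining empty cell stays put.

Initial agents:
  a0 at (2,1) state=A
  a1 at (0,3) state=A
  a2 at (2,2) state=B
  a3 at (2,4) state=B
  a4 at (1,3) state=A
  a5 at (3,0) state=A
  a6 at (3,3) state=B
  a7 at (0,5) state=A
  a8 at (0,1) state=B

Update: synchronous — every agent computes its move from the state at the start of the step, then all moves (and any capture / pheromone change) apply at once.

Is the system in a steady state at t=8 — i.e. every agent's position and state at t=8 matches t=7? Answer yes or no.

t=1: a0@(2,1):A a1@(0,3):A a2@(0,0):B a3@(2,4):B a4@(0,2):A a5@(3,0):A a6@(3,3):B a7@(0,5):A a8@(0,4):B
t=2: a0@(2,1):A a1@(0,1):A a2@(1,0):B a3@(2,4):B a4@(0,2):A a5@(3,0):A a6@(3,3):B a7@(1,1):A a8@(1,2):B
t=3: a0@(2,1):A a1@(0,1):A a2@(0,0):B a3@(2,4):B a4@(0,2):A a5@(3,0):A a6@(3,3):B a7@(1,1):A a8@(0,3):B
t=4: a0@(2,1):A a1@(0,1):A a2@(0,4):B a3@(2,4):B a4@(0,2):A a5@(3,0):A a6@(3,3):B a7@(1,1):A a8@(0,3):B
t=5: (unchanged — steady state)

yes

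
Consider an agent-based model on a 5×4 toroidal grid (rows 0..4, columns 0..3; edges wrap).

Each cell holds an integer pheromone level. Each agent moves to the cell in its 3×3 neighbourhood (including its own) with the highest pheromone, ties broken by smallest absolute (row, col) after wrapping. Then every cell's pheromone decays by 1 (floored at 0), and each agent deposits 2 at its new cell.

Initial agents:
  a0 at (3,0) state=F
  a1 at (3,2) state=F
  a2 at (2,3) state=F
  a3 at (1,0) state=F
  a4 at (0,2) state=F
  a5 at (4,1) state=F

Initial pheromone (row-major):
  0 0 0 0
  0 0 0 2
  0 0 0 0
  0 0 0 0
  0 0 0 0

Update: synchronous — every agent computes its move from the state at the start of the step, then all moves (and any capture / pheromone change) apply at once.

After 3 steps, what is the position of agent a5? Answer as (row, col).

(1, 3)

t=1: a0@(2,0) a1@(2,1) a2@(1,3) a3@(1,3) a4@(1,3) a5@(0,0) | pheromone: 2 0 0 0 / 0 0 0 7 / 2 2 0 0 / 0 0 0 0 / 0 0 0 0
t=2: a0@(1,3) a1@(2,0) a2@(1,3) a3@(1,3) a4@(1,3) a5@(1,3) | pheromone: 1 0 0 0 / 0 0 0 16 / 3 1 0 0 / 0 0 0 0 / 0 0 0 0
t=3: a0@(1,3) a1@(1,3) a2@(1,3) a3@(1,3) a4@(1,3) a5@(1,3) | pheromone: 0 0 0 0 / 0 0 0 27 / 2 0 0 0 / 0 0 0 0 / 0 0 0 0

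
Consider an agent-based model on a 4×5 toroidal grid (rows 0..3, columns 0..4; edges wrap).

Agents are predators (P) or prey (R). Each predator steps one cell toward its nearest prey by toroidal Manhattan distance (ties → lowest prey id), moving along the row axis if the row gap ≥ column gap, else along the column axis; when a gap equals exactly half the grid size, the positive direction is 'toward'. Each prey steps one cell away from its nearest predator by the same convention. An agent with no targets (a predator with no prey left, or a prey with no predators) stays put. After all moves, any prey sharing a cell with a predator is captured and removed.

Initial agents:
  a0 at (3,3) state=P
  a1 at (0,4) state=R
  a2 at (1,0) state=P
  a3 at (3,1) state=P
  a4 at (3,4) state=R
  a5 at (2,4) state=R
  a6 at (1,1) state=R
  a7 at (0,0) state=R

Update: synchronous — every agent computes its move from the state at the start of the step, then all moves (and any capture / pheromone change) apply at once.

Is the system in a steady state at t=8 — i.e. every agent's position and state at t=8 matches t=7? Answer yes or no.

t=1: a0@(3,4):P a1@(1,4):R a2@(1,1):P a3@(3,0):P a5@(1,4):R a6@(1,2):R
t=2: a0@(0,4):P a2@(1,2):P a3@(0,0):P a6@(1,3):R
t=3: a0@(1,4):P a2@(1,3):P a3@(0,4):P
t=4: (unchanged — steady state)

yes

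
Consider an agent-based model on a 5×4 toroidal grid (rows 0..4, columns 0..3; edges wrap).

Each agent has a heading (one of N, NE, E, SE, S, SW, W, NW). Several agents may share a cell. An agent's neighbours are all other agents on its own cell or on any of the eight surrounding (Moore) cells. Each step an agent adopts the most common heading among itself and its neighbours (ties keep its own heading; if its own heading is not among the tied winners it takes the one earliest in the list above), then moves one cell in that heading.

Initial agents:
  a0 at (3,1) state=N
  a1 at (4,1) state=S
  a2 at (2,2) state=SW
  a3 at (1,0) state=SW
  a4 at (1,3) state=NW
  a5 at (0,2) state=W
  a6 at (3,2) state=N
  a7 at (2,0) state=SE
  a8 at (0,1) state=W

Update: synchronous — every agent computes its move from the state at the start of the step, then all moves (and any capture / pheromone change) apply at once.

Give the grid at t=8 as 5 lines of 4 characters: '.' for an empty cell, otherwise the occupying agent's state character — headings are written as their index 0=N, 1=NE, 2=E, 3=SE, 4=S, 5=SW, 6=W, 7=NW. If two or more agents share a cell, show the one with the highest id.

.000
.0..
..0.
....
..00

t=1: a0@(2,1):N a1@(3,1):N a2@(1,2):N a3@(2,3):SW a4@(2,2):SW a5@(0,1):W a6@(2,2):N a7@(3,1):SE a8@(0,0):W
t=2: a0@(1,1):N a1@(2,1):N a2@(0,2):N a3@(3,2):SW a4@(1,2):N a5@(0,0):W a6@(1,2):N a7@(2,1):N a8@(0,3):W
t=3: a0@(0,1):N a1@(1,1):N a2@(4,2):N a3@(2,2):N a4@(0,2):N a5@(0,3):W a6@(0,2):N a7@(1,1):N a8@(4,3):N
t=4: a0@(4,1):N a1@(0,1):N a2@(3,2):N a3@(1,2):N a4@(4,2):N a5@(4,3):N a6@(4,2):N a7@(0,1):N a8@(3,3):N
t=5: a0@(3,1):N a1@(4,1):N a2@(2,2):N a3@(0,2):N a4@(3,2):N a5@(3,3):N a6@(3,2):N a7@(4,1):N a8@(2,3):N
t=6: a0@(2,1):N a1@(3,1):N a2@(1,2):N a3@(4,2):N a4@(2,2):N a5@(2,3):N a6@(2,2):N a7@(3,1):N a8@(1,3):N
t=7: a0@(1,1):N a1@(2,1):N a2@(0,2):N a3@(3,2):N a4@(1,2):N a5@(1,3):N a6@(1,2):N a7@(2,1):N a8@(0,3):N
t=8: a0@(0,1):N a1@(1,1):N a2@(4,2):N a3@(2,2):N a4@(0,2):N a5@(0,3):N a6@(0,2):N a7@(1,1):N a8@(4,3):N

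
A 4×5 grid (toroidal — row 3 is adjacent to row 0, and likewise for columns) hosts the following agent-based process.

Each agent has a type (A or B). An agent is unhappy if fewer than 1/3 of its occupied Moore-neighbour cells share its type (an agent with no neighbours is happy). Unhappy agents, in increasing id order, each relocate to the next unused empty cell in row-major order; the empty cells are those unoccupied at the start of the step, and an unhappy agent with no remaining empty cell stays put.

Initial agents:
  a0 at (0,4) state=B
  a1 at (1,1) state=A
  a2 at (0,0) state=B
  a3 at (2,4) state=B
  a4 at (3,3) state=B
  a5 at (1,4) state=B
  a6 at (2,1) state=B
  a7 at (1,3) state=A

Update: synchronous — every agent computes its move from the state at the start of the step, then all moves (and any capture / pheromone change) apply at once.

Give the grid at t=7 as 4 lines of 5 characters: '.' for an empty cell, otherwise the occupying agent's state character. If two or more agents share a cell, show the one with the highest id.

BAB.B
.A..B
....B
...B.

t=1: a0@(0,4):B a1@(0,1):A a2@(0,0):B a3@(2,4):B a4@(3,3):B a5@(1,4):B a6@(0,2):B a7@(0,3):A
t=2: a0@(0,4):B a1@(1,0):A a2@(0,0):B a3@(2,4):B a4@(3,3):B a5@(1,4):B a6@(0,2):B a7@(1,1):A
t=3: a0@(0,4):B a1@(0,1):A a2@(0,0):B a3@(2,4):B a4@(3,3):B a5@(1,4):B a6@(0,2):B a7@(1,1):A
t=4: (unchanged — steady state)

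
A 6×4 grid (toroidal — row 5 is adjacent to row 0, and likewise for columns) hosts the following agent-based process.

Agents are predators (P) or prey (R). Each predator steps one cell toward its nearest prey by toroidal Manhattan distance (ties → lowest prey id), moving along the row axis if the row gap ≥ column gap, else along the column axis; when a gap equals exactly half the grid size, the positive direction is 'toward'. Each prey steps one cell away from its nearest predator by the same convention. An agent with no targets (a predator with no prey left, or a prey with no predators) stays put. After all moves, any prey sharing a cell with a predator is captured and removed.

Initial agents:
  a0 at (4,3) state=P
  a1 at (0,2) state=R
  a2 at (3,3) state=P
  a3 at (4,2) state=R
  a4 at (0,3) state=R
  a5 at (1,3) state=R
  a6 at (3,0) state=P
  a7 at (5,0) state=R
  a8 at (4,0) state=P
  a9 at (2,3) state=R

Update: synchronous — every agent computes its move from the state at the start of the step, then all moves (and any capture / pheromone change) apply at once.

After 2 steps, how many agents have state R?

t=1: a0@(4,2):P a1@(1,2):R a2@(2,3):P a3@(4,1):R a4@(1,3):R a5@(0,3):R a6@(4,0):P a7@(0,0):R a8@(5,0):P a9@(1,3):R
t=2: a0@(4,1):P a1@(0,2):R a2@(1,3):P a3@(4,0):R a4@(0,3):R a5@(5,3):R a6@(4,1):P a7@(1,0):R a8@(0,0):P a9@(0,3):R

6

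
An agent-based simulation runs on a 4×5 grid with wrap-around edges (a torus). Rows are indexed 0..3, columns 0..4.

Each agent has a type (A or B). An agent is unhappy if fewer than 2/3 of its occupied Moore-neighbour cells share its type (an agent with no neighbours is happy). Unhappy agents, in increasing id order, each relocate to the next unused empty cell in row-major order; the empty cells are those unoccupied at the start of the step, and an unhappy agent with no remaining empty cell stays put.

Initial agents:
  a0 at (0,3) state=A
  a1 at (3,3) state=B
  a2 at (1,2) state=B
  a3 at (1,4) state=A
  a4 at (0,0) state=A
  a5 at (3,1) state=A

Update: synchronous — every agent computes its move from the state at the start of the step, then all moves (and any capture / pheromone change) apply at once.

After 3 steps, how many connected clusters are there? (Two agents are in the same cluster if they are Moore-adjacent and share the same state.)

t=1: a0@(0,1):A a1@(0,2):B a2@(0,4):B a3@(1,4):A a4@(0,0):A a5@(3,1):A
t=2: a0@(0,1):A a1@(0,3):B a2@(1,0):B a3@(1,1):A a4@(0,0):A a5@(3,1):A
t=3: a0@(0,1):A a1@(0,3):B a2@(0,2):B a3@(1,1):A a4@(0,0):A a5@(3,1):A

2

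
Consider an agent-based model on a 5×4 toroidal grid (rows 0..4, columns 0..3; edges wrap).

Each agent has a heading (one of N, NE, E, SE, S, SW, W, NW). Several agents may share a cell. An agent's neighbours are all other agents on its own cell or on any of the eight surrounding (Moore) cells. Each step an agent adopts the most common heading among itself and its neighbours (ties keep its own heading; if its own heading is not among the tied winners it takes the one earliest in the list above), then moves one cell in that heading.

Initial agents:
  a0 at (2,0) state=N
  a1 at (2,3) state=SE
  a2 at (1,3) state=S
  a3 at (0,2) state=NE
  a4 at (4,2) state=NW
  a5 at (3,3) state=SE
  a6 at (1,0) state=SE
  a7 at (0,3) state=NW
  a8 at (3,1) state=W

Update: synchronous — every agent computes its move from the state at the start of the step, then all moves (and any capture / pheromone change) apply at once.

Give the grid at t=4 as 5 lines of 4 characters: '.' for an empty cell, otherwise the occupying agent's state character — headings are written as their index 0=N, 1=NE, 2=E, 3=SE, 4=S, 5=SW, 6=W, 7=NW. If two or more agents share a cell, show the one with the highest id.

3.33
3..3
...3
....
....

t=1: a0@(3,1):SE a1@(3,0):SE a2@(2,0):SE a3@(4,1):NW a4@(3,1):NW a5@(4,0):SE a6@(2,1):SE a7@(4,2):NW a8@(3,0):W
t=2: a0@(4,2):SE a1@(4,1):SE a2@(3,1):SE a3@(3,0):NW a4@(4,2):SE a5@(0,1):SE a6@(3,2):SE a7@(3,1):NW a8@(4,1):SE
t=3: a0@(0,3):SE a1@(0,2):SE a2@(4,2):SE a3@(4,1):SE a4@(0,3):SE a5@(1,2):SE a6@(4,3):SE a7@(4,2):SE a8@(0,2):SE
t=4: a0@(1,0):SE a1@(1,3):SE a2@(0,3):SE a3@(0,2):SE a4@(1,0):SE a5@(2,3):SE a6@(0,0):SE a7@(0,3):SE a8@(1,3):SE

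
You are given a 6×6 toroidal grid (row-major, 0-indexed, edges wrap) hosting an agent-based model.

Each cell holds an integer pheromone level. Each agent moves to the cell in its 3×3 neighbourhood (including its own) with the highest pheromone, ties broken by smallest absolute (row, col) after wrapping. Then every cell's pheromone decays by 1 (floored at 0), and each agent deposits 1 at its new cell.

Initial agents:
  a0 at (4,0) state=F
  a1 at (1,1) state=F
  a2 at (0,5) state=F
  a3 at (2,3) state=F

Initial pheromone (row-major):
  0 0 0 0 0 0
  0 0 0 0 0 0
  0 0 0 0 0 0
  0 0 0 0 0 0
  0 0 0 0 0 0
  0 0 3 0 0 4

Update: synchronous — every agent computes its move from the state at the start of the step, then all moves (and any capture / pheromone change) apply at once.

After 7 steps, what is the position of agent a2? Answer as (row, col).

t=1: a0@(5,5) a1@(0,0) a2@(5,5) a3@(1,2) | pheromone: 1 0 0 0 0 0 / 0 0 1 0 0 0 / 0 0 0 0 0 0 / 0 0 0 0 0 0 / 0 0 0 0 0 0 / 0 0 2 0 0 5
t=2: a0@(5,5) a1@(5,5) a2@(5,5) a3@(1,2) | pheromone: 0 0 0 0 0 0 / 0 0 1 0 0 0 / 0 0 0 0 0 0 / 0 0 0 0 0 0 / 0 0 0 0 0 0 / 0 0 1 0 0 7
t=3: a0@(5,5) a1@(5,5) a2@(5,5) a3@(1,2) | pheromone: 0 0 0 0 0 0 / 0 0 1 0 0 0 / 0 0 0 0 0 0 / 0 0 0 0 0 0 / 0 0 0 0 0 0 / 0 0 0 0 0 9
t=4: a0@(5,5) a1@(5,5) a2@(5,5) a3@(1,2) | pheromone: 0 0 0 0 0 0 / 0 0 1 0 0 0 / 0 0 0 0 0 0 / 0 0 0 0 0 0 / 0 0 0 0 0 0 / 0 0 0 0 0 11
t=5: a0@(5,5) a1@(5,5) a2@(5,5) a3@(1,2) | pheromone: 0 0 0 0 0 0 / 0 0 1 0 0 0 / 0 0 0 0 0 0 / 0 0 0 0 0 0 / 0 0 0 0 0 0 / 0 0 0 0 0 13
t=6: a0@(5,5) a1@(5,5) a2@(5,5) a3@(1,2) | pheromone: 0 0 0 0 0 0 / 0 0 1 0 0 0 / 0 0 0 0 0 0 / 0 0 0 0 0 0 / 0 0 0 0 0 0 / 0 0 0 0 0 15
t=7: a0@(5,5) a1@(5,5) a2@(5,5) a3@(1,2) | pheromone: 0 0 0 0 0 0 / 0 0 1 0 0 0 / 0 0 0 0 0 0 / 0 0 0 0 0 0 / 0 0 0 0 0 0 / 0 0 0 0 0 17

(5, 5)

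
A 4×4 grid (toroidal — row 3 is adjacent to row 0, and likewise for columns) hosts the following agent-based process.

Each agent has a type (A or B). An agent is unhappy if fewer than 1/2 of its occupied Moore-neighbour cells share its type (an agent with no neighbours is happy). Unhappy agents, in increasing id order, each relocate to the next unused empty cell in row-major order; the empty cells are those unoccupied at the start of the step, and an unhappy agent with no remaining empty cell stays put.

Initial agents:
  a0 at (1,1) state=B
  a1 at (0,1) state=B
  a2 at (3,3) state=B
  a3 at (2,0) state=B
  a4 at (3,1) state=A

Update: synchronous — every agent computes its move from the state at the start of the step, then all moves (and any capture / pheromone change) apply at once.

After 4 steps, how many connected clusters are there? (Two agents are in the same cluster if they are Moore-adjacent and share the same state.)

t=1: a0@(1,1):B a1@(0,1):B a2@(3,3):B a3@(2,0):B a4@(0,0):A
t=2: a0@(1,1):B a1@(0,1):B a2@(3,3):B a3@(2,0):B a4@(0,2):A
t=3: a0@(1,1):B a1@(0,1):B a2@(3,3):B a3@(2,0):B a4@(0,0):A
t=4: a0@(1,1):B a1@(0,1):B a2@(3,3):B a3@(2,0):B a4@(0,2):A

2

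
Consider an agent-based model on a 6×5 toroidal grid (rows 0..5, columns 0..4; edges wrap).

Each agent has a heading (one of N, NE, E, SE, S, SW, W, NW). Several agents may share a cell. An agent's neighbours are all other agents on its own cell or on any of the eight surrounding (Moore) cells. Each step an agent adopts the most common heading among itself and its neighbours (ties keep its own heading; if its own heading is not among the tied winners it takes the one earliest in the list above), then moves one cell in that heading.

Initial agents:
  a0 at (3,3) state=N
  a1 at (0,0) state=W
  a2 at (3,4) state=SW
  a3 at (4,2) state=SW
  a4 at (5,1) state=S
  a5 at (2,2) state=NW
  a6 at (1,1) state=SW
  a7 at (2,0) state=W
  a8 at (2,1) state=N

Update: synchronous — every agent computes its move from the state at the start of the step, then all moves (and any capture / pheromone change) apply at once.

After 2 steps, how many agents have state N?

t=1: a0@(4,2):SW a1@(0,4):W a2@(4,3):SW a3@(5,1):SW a4@(0,1):S a5@(1,2):N a6@(1,0):W a7@(3,4):SW a8@(1,1):N
t=2: a0@(5,1):SW a1@(0,3):W a2@(5,2):SW a3@(0,0):SW a4@(5,1):N a5@(0,2):N a6@(1,4):W a7@(4,3):SW a8@(0,1):N

3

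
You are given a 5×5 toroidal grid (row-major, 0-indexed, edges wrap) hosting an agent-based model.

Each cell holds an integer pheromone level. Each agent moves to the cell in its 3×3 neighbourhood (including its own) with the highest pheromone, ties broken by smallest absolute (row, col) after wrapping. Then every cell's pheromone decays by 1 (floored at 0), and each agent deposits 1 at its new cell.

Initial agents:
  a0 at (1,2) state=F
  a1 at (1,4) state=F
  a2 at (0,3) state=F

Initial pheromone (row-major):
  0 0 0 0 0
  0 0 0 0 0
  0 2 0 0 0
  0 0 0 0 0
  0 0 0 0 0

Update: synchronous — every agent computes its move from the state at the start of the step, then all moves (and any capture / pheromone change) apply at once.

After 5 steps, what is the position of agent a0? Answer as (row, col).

t=1: a0@(2,1) a1@(0,0) a2@(0,2) | pheromone: 1 0 1 0 0 / 0 0 0 0 0 / 0 2 0 0 0 / 0 0 0 0 0 / 0 0 0 0 0
t=2: (unchanged — steady state)

(2, 1)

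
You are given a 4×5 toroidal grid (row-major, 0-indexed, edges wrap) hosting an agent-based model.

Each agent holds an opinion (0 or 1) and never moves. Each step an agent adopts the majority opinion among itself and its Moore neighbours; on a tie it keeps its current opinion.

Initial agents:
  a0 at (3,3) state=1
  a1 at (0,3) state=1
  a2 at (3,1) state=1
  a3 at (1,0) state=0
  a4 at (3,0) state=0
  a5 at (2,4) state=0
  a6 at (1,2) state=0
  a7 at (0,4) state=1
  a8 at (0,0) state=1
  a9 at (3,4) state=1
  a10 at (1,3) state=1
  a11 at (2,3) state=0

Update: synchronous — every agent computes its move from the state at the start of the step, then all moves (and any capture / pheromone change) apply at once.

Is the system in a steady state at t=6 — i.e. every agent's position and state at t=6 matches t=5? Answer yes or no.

yes

t=1: a0@(3,3):1 a1@(0,3):1 a2@(3,1):1 a3@(1,0):0 a4@(3,0):1 a5@(2,4):0 a6@(1,2):0 a7@(0,4):1 a8@(0,0):1 a9@(3,4):1 a10@(1,3):1 a11@(2,3):0
t=2: a0@(3,3):1 a1@(0,3):1 a2@(3,1):1 a3@(1,0):0 a4@(3,0):1 a5@(2,4):1 a6@(1,2):0 a7@(0,4):1 a8@(0,0):1 a9@(3,4):1 a10@(1,3):1 a11@(2,3):0
t=3: a0@(3,3):1 a1@(0,3):1 a2@(3,1):1 a3@(1,0):1 a4@(3,0):1 a5@(2,4):1 a6@(1,2):0 a7@(0,4):1 a8@(0,0):1 a9@(3,4):1 a10@(1,3):1 a11@(2,3):1
t=4: a0@(3,3):1 a1@(0,3):1 a2@(3,1):1 a3@(1,0):1 a4@(3,0):1 a5@(2,4):1 a6@(1,2):1 a7@(0,4):1 a8@(0,0):1 a9@(3,4):1 a10@(1,3):1 a11@(2,3):1
t=5: (unchanged — steady state)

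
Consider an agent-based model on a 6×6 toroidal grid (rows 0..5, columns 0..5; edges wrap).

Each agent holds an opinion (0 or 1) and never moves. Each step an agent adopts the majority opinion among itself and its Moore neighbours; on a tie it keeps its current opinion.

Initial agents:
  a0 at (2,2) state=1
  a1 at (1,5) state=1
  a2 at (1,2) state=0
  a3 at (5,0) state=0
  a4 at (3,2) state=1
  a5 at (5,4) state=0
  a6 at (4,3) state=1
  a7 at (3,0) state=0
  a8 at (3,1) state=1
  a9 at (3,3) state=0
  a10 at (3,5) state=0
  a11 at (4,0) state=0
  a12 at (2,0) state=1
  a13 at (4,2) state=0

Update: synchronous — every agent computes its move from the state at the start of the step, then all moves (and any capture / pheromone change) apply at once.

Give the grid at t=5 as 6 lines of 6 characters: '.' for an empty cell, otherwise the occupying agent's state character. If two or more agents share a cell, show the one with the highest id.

......
..0..1
1.1...
0111.0
0.11..
0...0.

t=1: a0@(2,2):1 a1@(1,5):1 a2@(1,2):0 a3@(5,0):0 a4@(3,2):1 a5@(5,4):0 a6@(4,3):0 a7@(3,0):0 a8@(3,1):1 a9@(3,3):1 a10@(3,5):0 a11@(4,0):0 a12@(2,0):1 a13@(4,2):1
t=2: a0@(2,2):1 a1@(1,5):1 a2@(1,2):0 a3@(5,0):0 a4@(3,2):1 a5@(5,4):0 a6@(4,3):1 a7@(3,0):0 a8@(3,1):1 a9@(3,3):1 a10@(3,5):0 a11@(4,0):0 a12@(2,0):1 a13@(4,2):1
t=3: (unchanged — steady state)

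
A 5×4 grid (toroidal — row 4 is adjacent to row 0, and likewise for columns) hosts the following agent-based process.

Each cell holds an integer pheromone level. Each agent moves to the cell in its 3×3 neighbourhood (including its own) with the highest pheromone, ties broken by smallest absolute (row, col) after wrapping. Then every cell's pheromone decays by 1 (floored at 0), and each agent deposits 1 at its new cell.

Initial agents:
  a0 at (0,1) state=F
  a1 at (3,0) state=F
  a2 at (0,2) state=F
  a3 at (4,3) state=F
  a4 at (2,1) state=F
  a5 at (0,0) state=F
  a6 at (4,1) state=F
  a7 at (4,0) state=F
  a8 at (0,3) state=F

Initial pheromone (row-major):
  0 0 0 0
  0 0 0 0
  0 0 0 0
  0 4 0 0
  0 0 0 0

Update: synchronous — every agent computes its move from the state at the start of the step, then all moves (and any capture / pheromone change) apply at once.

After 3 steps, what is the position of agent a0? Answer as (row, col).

t=1: a0@(0,0) a1@(3,1) a2@(0,1) a3@(0,0) a4@(3,1) a5@(0,0) a6@(3,1) a7@(3,1) a8@(0,0) | pheromone: 4 1 0 0 / 0 0 0 0 / 0 0 0 0 / 0 7 0 0 / 0 0 0 0
t=2: a0@(0,0) a1@(3,1) a2@(0,0) a3@(0,0) a4@(3,1) a5@(0,0) a6@(3,1) a7@(3,1) a8@(0,0) | pheromone: 8 0 0 0 / 0 0 0 0 / 0 0 0 0 / 0 10 0 0 / 0 0 0 0
t=3: a0@(0,0) a1@(3,1) a2@(0,0) a3@(0,0) a4@(3,1) a5@(0,0) a6@(3,1) a7@(3,1) a8@(0,0) | pheromone: 12 0 0 0 / 0 0 0 0 / 0 0 0 0 / 0 13 0 0 / 0 0 0 0

(0, 0)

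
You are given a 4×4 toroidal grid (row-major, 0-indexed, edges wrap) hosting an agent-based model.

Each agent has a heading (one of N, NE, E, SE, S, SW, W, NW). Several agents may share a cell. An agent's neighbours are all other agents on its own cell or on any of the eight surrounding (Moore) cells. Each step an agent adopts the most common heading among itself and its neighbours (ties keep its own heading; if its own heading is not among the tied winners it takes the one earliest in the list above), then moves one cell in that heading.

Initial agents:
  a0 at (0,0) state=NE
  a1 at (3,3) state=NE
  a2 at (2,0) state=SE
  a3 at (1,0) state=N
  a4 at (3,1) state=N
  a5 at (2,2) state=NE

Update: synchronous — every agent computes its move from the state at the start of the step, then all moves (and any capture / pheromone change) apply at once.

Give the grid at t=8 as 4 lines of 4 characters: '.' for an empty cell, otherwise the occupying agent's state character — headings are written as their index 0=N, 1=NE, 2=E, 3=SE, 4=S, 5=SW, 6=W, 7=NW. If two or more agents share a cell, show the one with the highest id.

t=1: a0@(3,1):NE a1@(2,0):NE a2@(1,0):N a3@(0,0):N a4@(2,2):NE a5@(1,3):NE
t=2: a0@(2,2):NE a1@(1,1):NE a2@(0,0):N a3@(3,0):N a4@(1,3):NE a5@(0,0):NE
t=3: a0@(1,3):NE a1@(0,2):NE a2@(3,1):NE a3@(2,0):N a4@(0,0):NE a5@(3,1):NE
t=4: a0@(0,0):NE a1@(3,3):NE a2@(2,2):NE a3@(1,1):NE a4@(3,1):NE a5@(2,2):NE
t=5: a0@(3,1):NE a1@(2,0):NE a2@(1,3):NE a3@(0,2):NE a4@(2,2):NE a5@(1,3):NE
t=6: a0@(2,2):NE a1@(1,1):NE a2@(0,0):NE a3@(3,3):NE a4@(1,3):NE a5@(0,0):NE
t=7: a0@(1,3):NE a1@(0,2):NE a2@(3,1):NE a3@(2,0):NE a4@(0,0):NE a5@(3,1):NE
t=8: a0@(0,0):NE a1@(3,3):NE a2@(2,2):NE a3@(1,1):NE a4@(3,1):NE a5@(2,2):NE

1...
.1..
..1.
.1.1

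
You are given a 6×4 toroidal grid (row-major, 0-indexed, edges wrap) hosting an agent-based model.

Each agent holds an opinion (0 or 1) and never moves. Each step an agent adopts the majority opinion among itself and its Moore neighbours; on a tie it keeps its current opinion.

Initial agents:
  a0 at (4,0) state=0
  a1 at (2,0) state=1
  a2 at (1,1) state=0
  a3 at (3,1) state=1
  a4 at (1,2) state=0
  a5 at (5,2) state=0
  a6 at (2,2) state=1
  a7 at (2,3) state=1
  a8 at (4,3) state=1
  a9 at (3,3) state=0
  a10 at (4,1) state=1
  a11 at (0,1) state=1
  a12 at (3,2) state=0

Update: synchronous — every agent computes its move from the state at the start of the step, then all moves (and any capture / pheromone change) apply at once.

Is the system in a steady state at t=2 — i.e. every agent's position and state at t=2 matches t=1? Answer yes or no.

t=1: a0@(4,0):1 a1@(2,0):1 a2@(1,1):1 a3@(3,1):1 a4@(1,2):1 a5@(5,2):1 a6@(2,2):0 a7@(2,3):1 a8@(4,3):0 a9@(3,3):1 a10@(4,1):0 a11@(0,1):0 a12@(3,2):1
t=2: a0@(4,0):1 a1@(2,0):1 a2@(1,1):1 a3@(3,1):1 a4@(1,2):1 a5@(5,2):0 a6@(2,2):1 a7@(2,3):1 a8@(4,3):1 a9@(3,3):1 a10@(4,1):1 a11@(0,1):1 a12@(3,2):1

no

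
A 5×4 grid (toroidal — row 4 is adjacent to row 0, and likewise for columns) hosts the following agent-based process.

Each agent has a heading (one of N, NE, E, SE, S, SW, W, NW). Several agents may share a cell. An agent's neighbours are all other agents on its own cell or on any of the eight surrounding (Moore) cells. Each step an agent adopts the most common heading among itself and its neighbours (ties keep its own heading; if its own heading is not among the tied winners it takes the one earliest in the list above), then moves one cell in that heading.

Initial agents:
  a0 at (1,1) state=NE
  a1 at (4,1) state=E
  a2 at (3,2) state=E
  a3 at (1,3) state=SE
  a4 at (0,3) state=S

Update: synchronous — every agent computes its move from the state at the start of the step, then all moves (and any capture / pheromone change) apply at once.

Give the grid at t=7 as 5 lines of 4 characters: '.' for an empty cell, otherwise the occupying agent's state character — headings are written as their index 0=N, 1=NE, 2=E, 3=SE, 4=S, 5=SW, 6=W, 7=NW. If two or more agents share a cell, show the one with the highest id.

....
....
..2.
.2.2
2...

t=1: a0@(0,2):NE a1@(4,2):E a2@(3,3):E a3@(2,0):SE a4@(1,3):S
t=2: a0@(4,3):NE a1@(4,3):E a2@(3,0):E a3@(3,1):SE a4@(2,3):S
t=3: a0@(4,0):E a1@(4,0):E a2@(3,1):E a3@(4,2):SE a4@(3,3):S
t=4: a0@(4,1):E a1@(4,1):E a2@(3,2):E a3@(0,3):SE a4@(3,0):E
t=5: a0@(4,2):E a1@(4,2):E a2@(3,3):E a3@(1,0):SE a4@(3,1):E
t=6: a0@(4,3):E a1@(4,3):E a2@(3,0):E a3@(2,1):SE a4@(3,2):E
t=7: a0@(4,0):E a1@(4,0):E a2@(3,1):E a3@(2,2):E a4@(3,3):E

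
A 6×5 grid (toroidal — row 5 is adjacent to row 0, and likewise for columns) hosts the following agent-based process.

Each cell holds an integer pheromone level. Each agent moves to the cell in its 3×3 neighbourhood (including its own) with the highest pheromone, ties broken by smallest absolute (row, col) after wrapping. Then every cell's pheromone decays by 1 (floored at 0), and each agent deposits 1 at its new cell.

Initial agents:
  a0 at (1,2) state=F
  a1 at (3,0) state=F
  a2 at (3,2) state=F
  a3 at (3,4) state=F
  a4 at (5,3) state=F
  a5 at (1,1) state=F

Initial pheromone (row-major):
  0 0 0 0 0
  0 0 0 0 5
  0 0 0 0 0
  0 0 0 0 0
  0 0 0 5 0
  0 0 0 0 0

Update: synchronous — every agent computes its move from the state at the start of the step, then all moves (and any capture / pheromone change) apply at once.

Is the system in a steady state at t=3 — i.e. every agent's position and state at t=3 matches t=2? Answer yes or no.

no

t=1: a0@(0,1) a1@(2,0) a2@(4,3) a3@(4,3) a4@(4,3) a5@(0,0) | pheromone: 1 1 0 0 0 / 0 0 0 0 4 / 1 0 0 0 0 / 0 0 0 0 0 / 0 0 0 7 0 / 0 0 0 0 0
t=2: a0@(0,0) a1@(1,4) a2@(4,3) a3@(4,3) a4@(4,3) a5@(1,4) | pheromone: 1 0 0 0 0 / 0 0 0 0 5 / 0 0 0 0 0 / 0 0 0 0 0 / 0 0 0 9 0 / 0 0 0 0 0
t=3: a0@(1,4) a1@(1,4) a2@(4,3) a3@(4,3) a4@(4,3) a5@(1,4) | pheromone: 0 0 0 0 0 / 0 0 0 0 7 / 0 0 0 0 0 / 0 0 0 0 0 / 0 0 0 11 0 / 0 0 0 0 0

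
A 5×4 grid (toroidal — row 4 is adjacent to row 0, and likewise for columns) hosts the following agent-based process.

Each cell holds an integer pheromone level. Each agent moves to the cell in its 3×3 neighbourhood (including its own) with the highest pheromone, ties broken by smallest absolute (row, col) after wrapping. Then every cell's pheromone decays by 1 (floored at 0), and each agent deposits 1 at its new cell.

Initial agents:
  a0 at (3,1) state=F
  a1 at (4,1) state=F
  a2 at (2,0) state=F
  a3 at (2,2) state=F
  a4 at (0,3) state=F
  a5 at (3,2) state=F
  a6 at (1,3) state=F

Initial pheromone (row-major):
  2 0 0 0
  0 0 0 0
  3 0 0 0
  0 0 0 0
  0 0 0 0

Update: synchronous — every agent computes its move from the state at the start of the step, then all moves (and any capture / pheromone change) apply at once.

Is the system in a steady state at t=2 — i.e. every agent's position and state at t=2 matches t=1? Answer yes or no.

t=1: a0@(2,0) a1@(0,0) a2@(2,0) a3@(1,1) a4@(0,0) a5@(2,1) a6@(2,0) | pheromone: 3 0 0 0 / 0 1 0 0 / 5 1 0 0 / 0 0 0 0 / 0 0 0 0
t=2: a0@(2,0) a1@(0,0) a2@(2,0) a3@(2,0) a4@(0,0) a5@(2,0) a6@(2,0) | pheromone: 4 0 0 0 / 0 0 0 0 / 9 0 0 0 / 0 0 0 0 / 0 0 0 0

no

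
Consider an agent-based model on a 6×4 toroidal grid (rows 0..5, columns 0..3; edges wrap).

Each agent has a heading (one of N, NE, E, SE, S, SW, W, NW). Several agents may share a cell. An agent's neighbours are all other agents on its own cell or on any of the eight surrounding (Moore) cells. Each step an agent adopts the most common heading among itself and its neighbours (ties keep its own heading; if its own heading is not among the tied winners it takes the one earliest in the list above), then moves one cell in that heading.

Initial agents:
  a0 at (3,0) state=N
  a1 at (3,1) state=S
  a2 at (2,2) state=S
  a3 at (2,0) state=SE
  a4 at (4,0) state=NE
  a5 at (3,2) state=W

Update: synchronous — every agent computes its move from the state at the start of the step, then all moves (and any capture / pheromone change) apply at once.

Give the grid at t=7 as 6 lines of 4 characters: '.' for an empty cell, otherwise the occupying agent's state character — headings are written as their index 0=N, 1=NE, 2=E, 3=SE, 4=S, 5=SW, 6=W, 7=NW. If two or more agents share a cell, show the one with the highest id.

....
....
....
.44.
444.
....

t=1: a0@(2,0):N a1@(4,1):S a2@(3,2):S a3@(3,1):SE a4@(3,1):NE a5@(4,2):S
t=2: a0@(1,0):N a1@(5,1):S a2@(4,2):S a3@(4,1):S a4@(4,1):S a5@(5,2):S
t=3: a0@(0,0):N a1@(0,1):S a2@(5,2):S a3@(5,1):S a4@(5,1):S a5@(0,2):S
t=4: a0@(1,0):S a1@(1,1):S a2@(0,2):S a3@(0,1):S a4@(0,1):S a5@(1,2):S
t=5: a0@(2,0):S a1@(2,1):S a2@(1,2):S a3@(1,1):S a4@(1,1):S a5@(2,2):S
t=6: a0@(3,0):S a1@(3,1):S a2@(2,2):S a3@(2,1):S a4@(2,1):S a5@(3,2):S
t=7: a0@(4,0):S a1@(4,1):S a2@(3,2):S a3@(3,1):S a4@(3,1):S a5@(4,2):S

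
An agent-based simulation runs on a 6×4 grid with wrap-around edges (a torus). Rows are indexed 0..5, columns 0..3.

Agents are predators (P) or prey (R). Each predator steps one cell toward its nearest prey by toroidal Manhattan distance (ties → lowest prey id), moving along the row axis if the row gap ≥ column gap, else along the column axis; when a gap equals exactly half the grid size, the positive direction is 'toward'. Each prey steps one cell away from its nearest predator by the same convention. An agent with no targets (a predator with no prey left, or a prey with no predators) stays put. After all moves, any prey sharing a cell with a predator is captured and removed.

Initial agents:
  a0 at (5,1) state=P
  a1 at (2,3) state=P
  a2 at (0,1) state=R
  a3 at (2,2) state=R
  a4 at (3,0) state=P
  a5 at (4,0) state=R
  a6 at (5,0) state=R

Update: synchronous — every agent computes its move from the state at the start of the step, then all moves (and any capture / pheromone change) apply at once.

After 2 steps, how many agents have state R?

3

t=1: a0@(0,1):P a1@(2,2):P a2@(1,1):R a3@(2,1):R a4@(4,0):P a5@(5,0):R a6@(5,3):R
t=2: a0@(1,1):P a1@(2,1):P a3@(2,0):R a4@(5,0):P a5@(0,0):R a6@(0,3):R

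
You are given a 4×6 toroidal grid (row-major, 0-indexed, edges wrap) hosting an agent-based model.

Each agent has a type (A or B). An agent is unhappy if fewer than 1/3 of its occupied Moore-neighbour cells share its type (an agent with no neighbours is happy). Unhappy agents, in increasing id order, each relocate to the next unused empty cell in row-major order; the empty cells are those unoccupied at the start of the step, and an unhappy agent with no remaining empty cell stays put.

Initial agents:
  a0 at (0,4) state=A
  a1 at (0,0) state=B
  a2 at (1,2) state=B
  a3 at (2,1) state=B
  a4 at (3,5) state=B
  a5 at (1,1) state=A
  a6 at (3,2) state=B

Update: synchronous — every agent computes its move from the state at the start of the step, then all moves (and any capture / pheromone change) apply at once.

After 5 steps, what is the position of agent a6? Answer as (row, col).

t=1: a0@(0,1):A a1@(0,0):B a2@(1,2):B a3@(2,1):B a4@(3,5):B a5@(0,2):A a6@(3,2):B
t=2: a0@(0,3):A a1@(0,0):B a2@(1,2):B a3@(2,1):B a4@(3,5):B a5@(0,2):A a6@(3,2):B
t=3: (unchanged — steady state)

(3, 2)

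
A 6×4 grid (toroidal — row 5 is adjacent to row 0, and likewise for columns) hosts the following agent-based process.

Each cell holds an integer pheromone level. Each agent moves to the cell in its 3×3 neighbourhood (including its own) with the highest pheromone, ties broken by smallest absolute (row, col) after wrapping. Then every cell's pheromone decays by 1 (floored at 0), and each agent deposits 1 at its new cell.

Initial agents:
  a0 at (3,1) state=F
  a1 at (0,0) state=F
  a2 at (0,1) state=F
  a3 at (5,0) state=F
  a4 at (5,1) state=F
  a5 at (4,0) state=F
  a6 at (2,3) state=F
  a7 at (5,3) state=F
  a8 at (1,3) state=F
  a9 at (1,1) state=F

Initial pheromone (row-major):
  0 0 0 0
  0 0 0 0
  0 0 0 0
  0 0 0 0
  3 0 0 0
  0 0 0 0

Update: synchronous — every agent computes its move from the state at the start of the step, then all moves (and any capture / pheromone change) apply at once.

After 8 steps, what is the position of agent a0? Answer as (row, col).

(4, 0)

t=1: a0@(4,0) a1@(0,0) a2@(0,0) a3@(4,0) a4@(4,0) a5@(4,0) a6@(1,0) a7@(4,0) a8@(0,0) a9@(0,0) | pheromone: 4 0 0 0 / 1 0 0 0 / 0 0 0 0 / 0 0 0 0 / 7 0 0 0 / 0 0 0 0
t=2: a0@(4,0) a1@(0,0) a2@(0,0) a3@(4,0) a4@(4,0) a5@(4,0) a6@(0,0) a7@(4,0) a8@(0,0) a9@(0,0) | pheromone: 8 0 0 0 / 0 0 0 0 / 0 0 0 0 / 0 0 0 0 / 11 0 0 0 / 0 0 0 0
t=3: a0@(4,0) a1@(0,0) a2@(0,0) a3@(4,0) a4@(4,0) a5@(4,0) a6@(0,0) a7@(4,0) a8@(0,0) a9@(0,0) | pheromone: 12 0 0 0 / 0 0 0 0 / 0 0 0 0 / 0 0 0 0 / 15 0 0 0 / 0 0 0 0
t=4: a0@(4,0) a1@(0,0) a2@(0,0) a3@(4,0) a4@(4,0) a5@(4,0) a6@(0,0) a7@(4,0) a8@(0,0) a9@(0,0) | pheromone: 16 0 0 0 / 0 0 0 0 / 0 0 0 0 / 0 0 0 0 / 19 0 0 0 / 0 0 0 0
t=5: a0@(4,0) a1@(0,0) a2@(0,0) a3@(4,0) a4@(4,0) a5@(4,0) a6@(0,0) a7@(4,0) a8@(0,0) a9@(0,0) | pheromone: 20 0 0 0 / 0 0 0 0 / 0 0 0 0 / 0 0 0 0 / 23 0 0 0 / 0 0 0 0
t=6: a0@(4,0) a1@(0,0) a2@(0,0) a3@(4,0) a4@(4,0) a5@(4,0) a6@(0,0) a7@(4,0) a8@(0,0) a9@(0,0) | pheromone: 24 0 0 0 / 0 0 0 0 / 0 0 0 0 / 0 0 0 0 / 27 0 0 0 / 0 0 0 0
t=7: a0@(4,0) a1@(0,0) a2@(0,0) a3@(4,0) a4@(4,0) a5@(4,0) a6@(0,0) a7@(4,0) a8@(0,0) a9@(0,0) | pheromone: 28 0 0 0 / 0 0 0 0 / 0 0 0 0 / 0 0 0 0 / 31 0 0 0 / 0 0 0 0
t=8: a0@(4,0) a1@(0,0) a2@(0,0) a3@(4,0) a4@(4,0) a5@(4,0) a6@(0,0) a7@(4,0) a8@(0,0) a9@(0,0) | pheromone: 32 0 0 0 / 0 0 0 0 / 0 0 0 0 / 0 0 0 0 / 35 0 0 0 / 0 0 0 0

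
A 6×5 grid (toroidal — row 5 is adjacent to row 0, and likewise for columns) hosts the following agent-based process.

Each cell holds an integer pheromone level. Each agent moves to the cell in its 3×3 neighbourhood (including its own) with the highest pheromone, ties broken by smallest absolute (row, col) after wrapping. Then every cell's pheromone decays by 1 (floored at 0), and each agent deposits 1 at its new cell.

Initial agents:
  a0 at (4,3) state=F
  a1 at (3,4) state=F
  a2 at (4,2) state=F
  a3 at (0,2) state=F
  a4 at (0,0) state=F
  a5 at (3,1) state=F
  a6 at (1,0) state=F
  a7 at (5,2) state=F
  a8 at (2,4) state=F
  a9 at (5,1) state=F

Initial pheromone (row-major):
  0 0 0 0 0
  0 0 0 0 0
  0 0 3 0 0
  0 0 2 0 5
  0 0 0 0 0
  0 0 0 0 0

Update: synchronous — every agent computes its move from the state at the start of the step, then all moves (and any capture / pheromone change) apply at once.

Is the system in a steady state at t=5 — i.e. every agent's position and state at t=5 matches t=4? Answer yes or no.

t=1: a0@(3,4) a1@(3,4) a2@(3,2) a3@(0,1) a4@(0,0) a5@(2,2) a6@(0,0) a7@(0,1) a8@(3,4) a9@(0,0) | pheromone: 3 2 0 0 0 / 0 0 0 0 0 / 0 0 3 0 0 / 0 0 2 0 7 / 0 0 0 0 0 / 0 0 0 0 0
t=2: a0@(3,4) a1@(3,4) a2@(2,2) a3@(0,0) a4@(0,0) a5@(2,2) a6@(0,0) a7@(0,0) a8@(3,4) a9@(0,0) | pheromone: 7 1 0 0 0 / 0 0 0 0 0 / 0 0 4 0 0 / 0 0 1 0 9 / 0 0 0 0 0 / 0 0 0 0 0
t=3: a0@(3,4) a1@(3,4) a2@(2,2) a3@(0,0) a4@(0,0) a5@(2,2) a6@(0,0) a7@(0,0) a8@(3,4) a9@(0,0) | pheromone: 11 0 0 0 0 / 0 0 0 0 0 / 0 0 5 0 0 / 0 0 0 0 11 / 0 0 0 0 0 / 0 0 0 0 0
t=4: a0@(3,4) a1@(3,4) a2@(2,2) a3@(0,0) a4@(0,0) a5@(2,2) a6@(0,0) a7@(0,0) a8@(3,4) a9@(0,0) | pheromone: 15 0 0 0 0 / 0 0 0 0 0 / 0 0 6 0 0 / 0 0 0 0 13 / 0 0 0 0 0 / 0 0 0 0 0
t=5: a0@(3,4) a1@(3,4) a2@(2,2) a3@(0,0) a4@(0,0) a5@(2,2) a6@(0,0) a7@(0,0) a8@(3,4) a9@(0,0) | pheromone: 19 0 0 0 0 / 0 0 0 0 0 / 0 0 7 0 0 / 0 0 0 0 15 / 0 0 0 0 0 / 0 0 0 0 0

yes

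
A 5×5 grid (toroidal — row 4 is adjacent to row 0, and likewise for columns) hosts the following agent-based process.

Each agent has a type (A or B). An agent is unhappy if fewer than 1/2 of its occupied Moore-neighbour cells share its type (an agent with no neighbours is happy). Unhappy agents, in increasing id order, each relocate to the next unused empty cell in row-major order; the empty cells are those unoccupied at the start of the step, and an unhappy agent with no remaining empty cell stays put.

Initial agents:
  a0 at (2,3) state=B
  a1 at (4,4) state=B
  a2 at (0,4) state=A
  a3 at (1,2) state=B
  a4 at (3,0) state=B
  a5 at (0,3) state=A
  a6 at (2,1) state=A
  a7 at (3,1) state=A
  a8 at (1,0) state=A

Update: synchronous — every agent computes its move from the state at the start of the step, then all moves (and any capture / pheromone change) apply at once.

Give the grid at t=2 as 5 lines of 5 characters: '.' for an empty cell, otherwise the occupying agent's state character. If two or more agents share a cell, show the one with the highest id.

t=1: a0@(2,3):B a1@(0,0):B a2@(0,4):A a3@(0,1):B a4@(0,2):B a5@(1,1):A a6@(2,1):A a7@(3,1):A a8@(1,0):A
t=2: a0@(2,3):B a1@(0,3):B a2@(0,4):A a3@(0,1):B a4@(0,2):B a5@(1,2):A a6@(2,1):A a7@(3,1):A a8@(1,0):A

.BBBA
A.A..
.A.B.
.A...
.....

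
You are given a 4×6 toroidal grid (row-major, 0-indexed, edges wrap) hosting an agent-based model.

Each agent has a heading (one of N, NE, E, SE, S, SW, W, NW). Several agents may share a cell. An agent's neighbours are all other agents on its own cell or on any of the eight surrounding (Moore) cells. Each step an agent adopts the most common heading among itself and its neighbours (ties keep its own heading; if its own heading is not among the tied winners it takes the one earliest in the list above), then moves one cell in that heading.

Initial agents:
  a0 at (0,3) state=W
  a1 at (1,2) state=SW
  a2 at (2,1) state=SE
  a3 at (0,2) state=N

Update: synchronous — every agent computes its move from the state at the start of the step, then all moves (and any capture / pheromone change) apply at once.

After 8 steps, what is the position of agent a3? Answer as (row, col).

(0, 2)

t=1: a0@(0,2):W a1@(2,1):SW a2@(3,2):SE a3@(3,2):N
t=2: a0@(0,1):W a1@(3,0):SW a2@(0,3):SE a3@(2,2):N
t=3: a0@(0,0):W a1@(0,5):SW a2@(1,4):SE a3@(1,2):N
t=4: a0@(0,5):W a1@(1,4):SW a2@(2,5):SE a3@(0,2):N
t=5: a0@(0,4):W a1@(2,3):SW a2@(3,0):SE a3@(3,2):N
t=6: a0@(0,3):W a1@(3,2):SW a2@(0,1):SE a3@(2,2):N
t=7: a0@(0,2):W a1@(0,1):SW a2@(1,2):SE a3@(1,2):N
t=8: a0@(0,1):W a1@(1,0):SW a2@(2,3):SE a3@(0,2):N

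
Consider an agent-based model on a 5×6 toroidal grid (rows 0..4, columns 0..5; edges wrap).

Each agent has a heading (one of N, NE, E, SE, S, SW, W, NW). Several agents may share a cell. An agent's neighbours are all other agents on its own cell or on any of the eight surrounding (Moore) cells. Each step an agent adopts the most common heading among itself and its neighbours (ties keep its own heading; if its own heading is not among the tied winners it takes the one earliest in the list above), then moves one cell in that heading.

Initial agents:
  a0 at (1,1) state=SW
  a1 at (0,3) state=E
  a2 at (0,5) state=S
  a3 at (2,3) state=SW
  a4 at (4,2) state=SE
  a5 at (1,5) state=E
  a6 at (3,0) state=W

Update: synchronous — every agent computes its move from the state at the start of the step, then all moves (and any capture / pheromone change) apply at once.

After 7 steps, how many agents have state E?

6

t=1: a0@(2,0):SW a1@(0,4):E a2@(1,5):S a3@(3,2):SW a4@(0,3):SE a5@(1,0):E a6@(3,5):W
t=2: a0@(3,5):SW a1@(0,5):E a2@(1,0):E a3@(4,1):SW a4@(1,4):SE a5@(1,1):E a6@(3,4):W
t=3: a0@(4,4):SW a1@(0,0):E a2@(1,1):E a3@(0,0):SW a4@(2,5):SE a5@(1,2):E a6@(3,3):W
t=4: a0@(0,3):SW a1@(0,1):E a2@(1,2):E a3@(0,1):E a4@(3,0):SE a5@(1,3):E a6@(3,2):W
t=5: a0@(0,4):E a1@(0,2):E a2@(1,3):E a3@(0,2):E a4@(4,1):SE a5@(1,4):E a6@(3,1):W
t=6: a0@(0,5):E a1@(0,3):E a2@(1,4):E a3@(0,3):E a4@(4,2):E a5@(1,5):E a6@(3,0):W
t=7: a0@(0,0):E a1@(0,4):E a2@(1,5):E a3@(0,4):E a4@(4,3):E a5@(1,0):E a6@(3,5):W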